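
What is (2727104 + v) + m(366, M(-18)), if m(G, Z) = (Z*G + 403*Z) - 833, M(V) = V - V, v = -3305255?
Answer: -578984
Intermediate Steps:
M(V) = 0
m(G, Z) = -833 + 403*Z + G*Z (m(G, Z) = (G*Z + 403*Z) - 833 = (403*Z + G*Z) - 833 = -833 + 403*Z + G*Z)
(2727104 + v) + m(366, M(-18)) = (2727104 - 3305255) + (-833 + 403*0 + 366*0) = -578151 + (-833 + 0 + 0) = -578151 - 833 = -578984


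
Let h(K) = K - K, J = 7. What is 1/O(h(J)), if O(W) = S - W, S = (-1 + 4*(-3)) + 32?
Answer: 1/19 ≈ 0.052632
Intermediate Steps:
S = 19 (S = (-1 - 12) + 32 = -13 + 32 = 19)
h(K) = 0
O(W) = 19 - W
1/O(h(J)) = 1/(19 - 1*0) = 1/(19 + 0) = 1/19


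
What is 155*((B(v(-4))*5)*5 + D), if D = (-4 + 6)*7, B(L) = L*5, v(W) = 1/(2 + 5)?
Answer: 34565/7 ≈ 4937.9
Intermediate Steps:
v(W) = ⅐ (v(W) = 1/7 = ⅐)
B(L) = 5*L
D = 14 (D = 2*7 = 14)
155*((B(v(-4))*5)*5 + D) = 155*(((5*(⅐))*5)*5 + 14) = 155*(((5/7)*5)*5 + 14) = 155*((25/7)*5 + 14) = 155*(125/7 + 14) = 155*(223/7) = 34565/7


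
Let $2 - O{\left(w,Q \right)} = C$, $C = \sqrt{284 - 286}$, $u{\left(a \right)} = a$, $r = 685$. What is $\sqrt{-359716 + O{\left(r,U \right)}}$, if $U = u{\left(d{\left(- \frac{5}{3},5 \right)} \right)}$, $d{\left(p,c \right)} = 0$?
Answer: $\sqrt{-359714 - i \sqrt{2}} \approx 0.001 - 599.76 i$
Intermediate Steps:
$U = 0$
$C = i \sqrt{2}$ ($C = \sqrt{-2} = i \sqrt{2} \approx 1.4142 i$)
$O{\left(w,Q \right)} = 2 - i \sqrt{2}$
$\sqrt{-359716 + O{\left(r,U \right)}} = \sqrt{-359716 + \left(2 - i \sqrt{2}\right)} = \sqrt{-359714 - i \sqrt{2}}$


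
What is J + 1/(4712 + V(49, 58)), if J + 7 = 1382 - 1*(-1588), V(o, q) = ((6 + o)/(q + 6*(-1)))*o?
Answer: 733991449/247719 ≈ 2963.0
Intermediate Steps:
V(o, q) = o*(6 + o)/(-6 + q) (V(o, q) = ((6 + o)/(q - 6))*o = ((6 + o)/(-6 + q))*o = o*(6 + o)/(-6 + q))
J = 2963 (J = -7 + (1382 - 1*(-1588)) = -7 + (1382 + 1588) = -7 + 2970 = 2963)
J + 1/(4712 + V(49, 58)) = 2963 + 1/(4712 + 49*(6 + 49)/(-6 + 58)) = 2963 + 1/(4712 + 49*55/52) = 2963 + 1/(4712 + 49*(1/52)*55) = 2963 + 1/(4712 + 2695/52) = 2963 + 1/(247719/52) = 2963 + 52/247719 = 733991449/247719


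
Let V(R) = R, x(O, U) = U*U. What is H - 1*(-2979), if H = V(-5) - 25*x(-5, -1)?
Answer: 2949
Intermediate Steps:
x(O, U) = U²
H = -30 (H = -5 - 25*(-1)² = -5 - 25*1 = -5 - 25 = -30)
H - 1*(-2979) = -30 - 1*(-2979) = -30 + 2979 = 2949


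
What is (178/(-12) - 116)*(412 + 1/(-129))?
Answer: -41720395/774 ≈ -53902.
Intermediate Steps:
(178/(-12) - 116)*(412 + 1/(-129)) = (178*(-1/12) - 116)*(412 - 1/129) = (-89/6 - 116)*(53147/129) = -785/6*53147/129 = -41720395/774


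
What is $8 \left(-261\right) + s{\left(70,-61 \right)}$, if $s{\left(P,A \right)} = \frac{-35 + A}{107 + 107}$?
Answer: $- \frac{223464}{107} \approx -2088.4$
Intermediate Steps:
$s{\left(P,A \right)} = - \frac{35}{214} + \frac{A}{214}$ ($s{\left(P,A \right)} = \frac{-35 + A}{214} = \left(-35 + A\right) \frac{1}{214} = - \frac{35}{214} + \frac{A}{214}$)
$8 \left(-261\right) + s{\left(70,-61 \right)} = 8 \left(-261\right) + \left(- \frac{35}{214} + \frac{1}{214} \left(-61\right)\right) = -2088 - \frac{48}{107} = - \frac{223464}{107}$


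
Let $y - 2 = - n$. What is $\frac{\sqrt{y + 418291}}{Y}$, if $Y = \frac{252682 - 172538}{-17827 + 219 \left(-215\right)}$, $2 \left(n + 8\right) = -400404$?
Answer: $- \frac{4057 \sqrt{618503}}{5009} \approx -636.98$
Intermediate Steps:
$n = -200210$ ($n = -8 + \frac{1}{2} \left(-400404\right) = -8 - 200202 = -200210$)
$Y = - \frac{5009}{4057}$ ($Y = \frac{80144}{-17827 - 47085} = \frac{80144}{-64912} = 80144 \left(- \frac{1}{64912}\right) = - \frac{5009}{4057} \approx -1.2347$)
$y = 200212$ ($y = 2 - -200210 = 2 + 200210 = 200212$)
$\frac{\sqrt{y + 418291}}{Y} = \frac{\sqrt{200212 + 418291}}{- \frac{5009}{4057}} = \sqrt{618503} \left(- \frac{4057}{5009}\right) = - \frac{4057 \sqrt{618503}}{5009}$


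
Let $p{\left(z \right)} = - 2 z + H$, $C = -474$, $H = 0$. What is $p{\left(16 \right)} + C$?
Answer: $-506$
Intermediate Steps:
$p{\left(z \right)} = - 2 z$ ($p{\left(z \right)} = - 2 z + 0 = - 2 z$)
$p{\left(16 \right)} + C = \left(-2\right) 16 - 474 = -32 - 474 = -506$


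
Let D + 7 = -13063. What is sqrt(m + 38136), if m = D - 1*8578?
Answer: 6*sqrt(458) ≈ 128.41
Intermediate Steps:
D = -13070 (D = -7 - 13063 = -13070)
m = -21648 (m = -13070 - 1*8578 = -13070 - 8578 = -21648)
sqrt(m + 38136) = sqrt(-21648 + 38136) = sqrt(16488) = 6*sqrt(458)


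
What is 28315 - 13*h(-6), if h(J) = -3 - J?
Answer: 28276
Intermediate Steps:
28315 - 13*h(-6) = 28315 - 13*(-3 - 1*(-6)) = 28315 - 13*(-3 + 6) = 28315 - 13*3 = 28315 - 1*39 = 28315 - 39 = 28276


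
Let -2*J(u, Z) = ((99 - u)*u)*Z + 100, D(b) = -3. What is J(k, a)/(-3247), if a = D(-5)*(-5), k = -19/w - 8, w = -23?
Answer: -2995525/1717663 ≈ -1.7440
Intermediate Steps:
k = -165/23 (k = -19/(-23) - 8 = -19*(-1/23) - 8 = 19/23 - 8 = -165/23 ≈ -7.1739)
a = 15 (a = -3*(-5) = 15)
J(u, Z) = -50 - Z*u*(99 - u)/2 (J(u, Z) = -(((99 - u)*u)*Z + 100)/2 = -((u*(99 - u))*Z + 100)/2 = -(Z*u*(99 - u) + 100)/2 = -(100 + Z*u*(99 - u))/2 = -50 - Z*u*(99 - u)/2)
J(k, a)/(-3247) = (-50 + (½)*15*(-165/23)² - 99/2*15*(-165/23))/(-3247) = (-50 + (½)*15*(27225/529) + 245025/46)*(-1/3247) = (-50 + 408375/1058 + 245025/46)*(-1/3247) = (2995525/529)*(-1/3247) = -2995525/1717663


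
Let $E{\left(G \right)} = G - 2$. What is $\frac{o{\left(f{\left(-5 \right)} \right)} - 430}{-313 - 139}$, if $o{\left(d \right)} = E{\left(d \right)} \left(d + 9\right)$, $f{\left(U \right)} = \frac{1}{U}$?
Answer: $\frac{5617}{5650} \approx 0.99416$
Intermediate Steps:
$E{\left(G \right)} = -2 + G$ ($E{\left(G \right)} = G - 2 = -2 + G$)
$o{\left(d \right)} = \left(-2 + d\right) \left(9 + d\right)$ ($o{\left(d \right)} = \left(-2 + d\right) \left(d + 9\right) = \left(-2 + d\right) \left(9 + d\right)$)
$\frac{o{\left(f{\left(-5 \right)} \right)} - 430}{-313 - 139} = \frac{\left(-2 + \frac{1}{-5}\right) \left(9 + \frac{1}{-5}\right) - 430}{-313 - 139} = \frac{\left(-2 - \frac{1}{5}\right) \left(9 - \frac{1}{5}\right) - 430}{-452} = \left(\left(- \frac{11}{5}\right) \frac{44}{5} - 430\right) \left(- \frac{1}{452}\right) = \left(- \frac{484}{25} - 430\right) \left(- \frac{1}{452}\right) = \left(- \frac{11234}{25}\right) \left(- \frac{1}{452}\right) = \frac{5617}{5650}$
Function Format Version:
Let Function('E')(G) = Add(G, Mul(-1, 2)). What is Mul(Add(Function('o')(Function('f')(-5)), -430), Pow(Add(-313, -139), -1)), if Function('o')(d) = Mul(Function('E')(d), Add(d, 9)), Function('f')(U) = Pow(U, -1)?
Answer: Rational(5617, 5650) ≈ 0.99416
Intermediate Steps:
Function('E')(G) = Add(-2, G) (Function('E')(G) = Add(G, -2) = Add(-2, G))
Function('o')(d) = Mul(Add(-2, d), Add(9, d)) (Function('o')(d) = Mul(Add(-2, d), Add(d, 9)) = Mul(Add(-2, d), Add(9, d)))
Mul(Add(Function('o')(Function('f')(-5)), -430), Pow(Add(-313, -139), -1)) = Mul(Add(Mul(Add(-2, Pow(-5, -1)), Add(9, Pow(-5, -1))), -430), Pow(Add(-313, -139), -1)) = Mul(Add(Mul(Add(-2, Rational(-1, 5)), Add(9, Rational(-1, 5))), -430), Pow(-452, -1)) = Mul(Add(Mul(Rational(-11, 5), Rational(44, 5)), -430), Rational(-1, 452)) = Mul(Add(Rational(-484, 25), -430), Rational(-1, 452)) = Mul(Rational(-11234, 25), Rational(-1, 452)) = Rational(5617, 5650)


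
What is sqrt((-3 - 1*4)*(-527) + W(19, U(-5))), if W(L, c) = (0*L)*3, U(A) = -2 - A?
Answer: sqrt(3689) ≈ 60.737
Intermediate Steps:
W(L, c) = 0 (W(L, c) = 0*3 = 0)
sqrt((-3 - 1*4)*(-527) + W(19, U(-5))) = sqrt((-3 - 1*4)*(-527) + 0) = sqrt((-3 - 4)*(-527) + 0) = sqrt(-7*(-527) + 0) = sqrt(3689 + 0) = sqrt(3689)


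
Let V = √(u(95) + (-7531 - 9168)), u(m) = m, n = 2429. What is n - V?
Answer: 2429 - 2*I*√4151 ≈ 2429.0 - 128.86*I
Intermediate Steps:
V = 2*I*√4151 (V = √(95 + (-7531 - 9168)) = √(95 - 16699) = √(-16604) = 2*I*√4151 ≈ 128.86*I)
n - V = 2429 - 2*I*√4151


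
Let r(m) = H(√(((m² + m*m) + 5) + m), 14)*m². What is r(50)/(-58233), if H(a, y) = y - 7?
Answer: -2500/8319 ≈ -0.30052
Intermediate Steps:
H(a, y) = -7 + y
r(m) = 7*m² (r(m) = (-7 + 14)*m² = 7*m²)
r(50)/(-58233) = (7*50²)/(-58233) = (7*2500)*(-1/58233) = 17500*(-1/58233) = -2500/8319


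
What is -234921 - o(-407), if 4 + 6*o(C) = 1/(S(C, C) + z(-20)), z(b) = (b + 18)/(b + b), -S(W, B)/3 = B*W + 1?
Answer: -7004618874229/29816997 ≈ -2.3492e+5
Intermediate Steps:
S(W, B) = -3 - 3*B*W (S(W, B) = -3*(B*W + 1) = -3*(1 + B*W) = -3 - 3*B*W)
z(b) = (18 + b)/(2*b) (z(b) = (18 + b)/((2*b)) = (18 + b)*(1/(2*b)) = (18 + b)/(2*b))
o(C) = -2/3 + 1/(6*(-59/20 - 3*C**2)) (o(C) = -2/3 + 1/(6*((-3 - 3*C*C) + (1/2)*(18 - 20)/(-20))) = -2/3 + 1/(6*((-3 - 3*C**2) + (1/2)*(-1/20)*(-2))) = -2/3 + 1/(6*((-3 - 3*C**2) + 1/20)) = -2/3 + 1/(6*(-59/20 - 3*C**2)))
-234921 - o(-407) = -234921 - 8*(-16 - 15*(-407)**2)/(3*(59 + 60*(-407)**2)) = -234921 - 8*(-16 - 15*165649)/(3*(59 + 60*165649)) = -234921 - 8*(-16 - 2484735)/(3*(59 + 9938940)) = -234921 - 8*(-2484751)/(3*9938999) = -234921 - 1*(-19878008/29816997) = -234921 + 19878008/29816997 = -7004618874229/29816997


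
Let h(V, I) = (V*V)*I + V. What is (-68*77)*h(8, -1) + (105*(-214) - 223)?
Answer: 270523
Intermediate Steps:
h(V, I) = V + I*V**2 (h(V, I) = V**2*I + V = I*V**2 + V = V + I*V**2)
(-68*77)*h(8, -1) + (105*(-214) - 223) = (-68*77)*(8*(1 - 1*8)) + (105*(-214) - 223) = -41888*(1 - 8) + (-22470 - 223) = -41888*(-7) - 22693 = -5236*(-56) - 22693 = 293216 - 22693 = 270523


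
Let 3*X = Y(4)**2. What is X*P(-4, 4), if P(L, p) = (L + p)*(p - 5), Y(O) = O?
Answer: 0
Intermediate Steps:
P(L, p) = (-5 + p)*(L + p) (P(L, p) = (L + p)*(-5 + p) = (-5 + p)*(L + p))
X = 16/3 (X = (1/3)*4**2 = (1/3)*16 = 16/3 ≈ 5.3333)
X*P(-4, 4) = 16*(4**2 - 5*(-4) - 5*4 - 4*4)/3 = 16*(16 + 20 - 20 - 16)/3 = (16/3)*0 = 0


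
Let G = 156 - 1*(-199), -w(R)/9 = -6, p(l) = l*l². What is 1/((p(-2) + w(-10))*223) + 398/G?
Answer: 4083039/3641590 ≈ 1.1212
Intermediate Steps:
p(l) = l³
w(R) = 54 (w(R) = -9*(-6) = 54)
G = 355 (G = 156 + 199 = 355)
1/((p(-2) + w(-10))*223) + 398/G = 1/(((-2)³ + 54)*223) + 398/355 = (1/223)/(-8 + 54) + 398*(1/355) = (1/223)/46 + 398/355 = (1/46)*(1/223) + 398/355 = 1/10258 + 398/355 = 4083039/3641590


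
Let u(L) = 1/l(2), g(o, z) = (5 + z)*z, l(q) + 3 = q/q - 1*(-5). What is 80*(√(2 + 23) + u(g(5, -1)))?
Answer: 1280/3 ≈ 426.67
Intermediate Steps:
l(q) = 3 (l(q) = -3 + (q/q - 1*(-5)) = -3 + (1 + 5) = -3 + 6 = 3)
g(o, z) = z*(5 + z)
u(L) = ⅓ (u(L) = 1/3 = ⅓)
80*(√(2 + 23) + u(g(5, -1))) = 80*(√(2 + 23) + ⅓) = 80*(√25 + ⅓) = 80*(5 + ⅓) = 80*(16/3) = 1280/3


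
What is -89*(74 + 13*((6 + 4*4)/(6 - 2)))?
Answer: -25899/2 ≈ -12950.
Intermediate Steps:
-89*(74 + 13*((6 + 4*4)/(6 - 2))) = -89*(74 + 13*((6 + 16)/4)) = -89*(74 + 13*(22*(1/4))) = -89*(74 + 13*(11/2)) = -89*(74 + 143/2) = -89*291/2 = -25899/2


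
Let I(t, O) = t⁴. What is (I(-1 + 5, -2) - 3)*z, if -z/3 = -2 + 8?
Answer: -4554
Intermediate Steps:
z = -18 (z = -3*(-2 + 8) = -3*6 = -18)
(I(-1 + 5, -2) - 3)*z = ((-1 + 5)⁴ - 3)*(-18) = (4⁴ - 3)*(-18) = (256 - 3)*(-18) = 253*(-18) = -4554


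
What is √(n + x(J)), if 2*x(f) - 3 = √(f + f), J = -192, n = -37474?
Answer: √(-149890 + 16*I*√6)/2 ≈ 0.025308 + 193.58*I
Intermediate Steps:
x(f) = 3/2 + √2*√f/2 (x(f) = 3/2 + √(f + f)/2 = 3/2 + √(2*f)/2 = 3/2 + (√2*√f)/2 = 3/2 + √2*√f/2)
√(n + x(J)) = √(-37474 + (3/2 + √2*√(-192)/2)) = √(-37474 + (3/2 + √2*(8*I*√3)/2)) = √(-37474 + (3/2 + 4*I*√6)) = √(-74945/2 + 4*I*√6)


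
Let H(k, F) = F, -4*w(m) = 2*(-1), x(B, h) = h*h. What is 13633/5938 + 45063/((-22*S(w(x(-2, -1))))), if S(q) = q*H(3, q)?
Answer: -535018225/65318 ≈ -8191.0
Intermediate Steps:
x(B, h) = h²
w(m) = ½ (w(m) = -(-1)/2 = -¼*(-2) = ½)
S(q) = q² (S(q) = q*q = q²)
13633/5938 + 45063/((-22*S(w(x(-2, -1))))) = 13633/5938 + 45063/((-22*(½)²)) = 13633*(1/5938) + 45063/((-22*¼)) = 13633/5938 + 45063/(-11/2) = 13633/5938 + 45063*(-2/11) = 13633/5938 - 90126/11 = -535018225/65318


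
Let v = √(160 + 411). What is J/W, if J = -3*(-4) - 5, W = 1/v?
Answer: 7*√571 ≈ 167.27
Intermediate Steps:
v = √571 ≈ 23.896
W = √571/571 (W = 1/(√571) = √571/571 ≈ 0.041849)
J = 7 (J = 12 - 5 = 7)
J/W = 7/((√571/571)) = 7*√571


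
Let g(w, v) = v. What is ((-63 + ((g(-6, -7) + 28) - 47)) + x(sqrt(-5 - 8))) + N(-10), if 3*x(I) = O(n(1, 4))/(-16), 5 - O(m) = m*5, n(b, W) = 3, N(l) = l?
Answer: -2371/24 ≈ -98.792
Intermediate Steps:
O(m) = 5 - 5*m (O(m) = 5 - m*5 = 5 - 5*m)
x(I) = 5/24 (x(I) = ((5 - 5*3)/(-16))/3 = ((5 - 15)*(-1/16))/3 = (-10*(-1/16))/3 = (1/3)*(5/8) = 5/24)
((-63 + ((g(-6, -7) + 28) - 47)) + x(sqrt(-5 - 8))) + N(-10) = ((-63 + ((-7 + 28) - 47)) + 5/24) - 10 = ((-63 + (21 - 47)) + 5/24) - 10 = ((-63 - 26) + 5/24) - 10 = (-89 + 5/24) - 10 = -2131/24 - 10 = -2371/24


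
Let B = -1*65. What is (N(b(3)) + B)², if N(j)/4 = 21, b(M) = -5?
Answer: 361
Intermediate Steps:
N(j) = 84 (N(j) = 4*21 = 84)
B = -65
(N(b(3)) + B)² = (84 - 65)² = 19² = 361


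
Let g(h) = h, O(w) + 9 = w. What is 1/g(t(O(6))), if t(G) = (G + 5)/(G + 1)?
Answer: -1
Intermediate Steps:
O(w) = -9 + w
t(G) = (5 + G)/(1 + G)
1/g(t(O(6))) = 1/((5 + (-9 + 6))/(1 + (-9 + 6))) = 1/((5 - 3)/(1 - 3)) = 1/(2/(-2)) = 1/(-1/2*2) = 1/(-1) = -1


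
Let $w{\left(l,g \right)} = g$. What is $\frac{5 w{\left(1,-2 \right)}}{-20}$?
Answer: $\frac{1}{2} \approx 0.5$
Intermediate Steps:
$\frac{5 w{\left(1,-2 \right)}}{-20} = \frac{5 \left(-2\right)}{-20} = \left(-10\right) \left(- \frac{1}{20}\right) = \frac{1}{2}$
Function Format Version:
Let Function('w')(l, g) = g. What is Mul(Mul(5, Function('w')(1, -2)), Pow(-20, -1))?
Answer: Rational(1, 2) ≈ 0.50000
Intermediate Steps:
Mul(Mul(5, Function('w')(1, -2)), Pow(-20, -1)) = Mul(Mul(5, -2), Pow(-20, -1)) = Mul(-10, Rational(-1, 20)) = Rational(1, 2)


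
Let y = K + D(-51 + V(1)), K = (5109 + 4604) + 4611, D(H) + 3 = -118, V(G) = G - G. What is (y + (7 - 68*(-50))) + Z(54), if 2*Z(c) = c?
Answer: 17637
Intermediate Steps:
V(G) = 0
D(H) = -121 (D(H) = -3 - 118 = -121)
Z(c) = c/2
K = 14324 (K = 9713 + 4611 = 14324)
y = 14203 (y = 14324 - 121 = 14203)
(y + (7 - 68*(-50))) + Z(54) = (14203 + (7 - 68*(-50))) + (½)*54 = (14203 + (7 + 3400)) + 27 = (14203 + 3407) + 27 = 17610 + 27 = 17637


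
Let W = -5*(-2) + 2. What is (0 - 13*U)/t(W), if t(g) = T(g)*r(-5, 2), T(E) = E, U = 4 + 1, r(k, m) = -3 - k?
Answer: -65/24 ≈ -2.7083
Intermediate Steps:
U = 5
W = 12 (W = 10 + 2 = 12)
t(g) = 2*g (t(g) = g*(-3 - 1*(-5)) = g*(-3 + 5) = g*2 = 2*g)
(0 - 13*U)/t(W) = (0 - 13*5)/((2*12)) = (0 - 65)/24 = -65*1/24 = -65/24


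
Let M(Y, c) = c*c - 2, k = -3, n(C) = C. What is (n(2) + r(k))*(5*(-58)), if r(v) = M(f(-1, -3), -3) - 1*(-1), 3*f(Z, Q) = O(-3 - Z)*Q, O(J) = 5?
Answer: -2900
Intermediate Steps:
f(Z, Q) = 5*Q/3 (f(Z, Q) = (5*Q)/3 = 5*Q/3)
M(Y, c) = -2 + c² (M(Y, c) = c² - 2 = -2 + c²)
r(v) = 8 (r(v) = (-2 + (-3)²) - 1*(-1) = (-2 + 9) + 1 = 7 + 1 = 8)
(n(2) + r(k))*(5*(-58)) = (2 + 8)*(5*(-58)) = 10*(-290) = -2900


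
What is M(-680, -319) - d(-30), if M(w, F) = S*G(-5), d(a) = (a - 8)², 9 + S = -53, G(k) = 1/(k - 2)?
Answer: -10046/7 ≈ -1435.1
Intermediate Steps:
G(k) = 1/(-2 + k)
S = -62 (S = -9 - 53 = -62)
d(a) = (-8 + a)²
M(w, F) = 62/7 (M(w, F) = -62/(-2 - 5) = -62/(-7) = -62*(-⅐) = 62/7)
M(-680, -319) - d(-30) = 62/7 - (-8 - 30)² = 62/7 - 1*(-38)² = 62/7 - 1*1444 = 62/7 - 1444 = -10046/7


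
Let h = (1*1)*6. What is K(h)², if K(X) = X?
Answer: 36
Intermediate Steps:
h = 6 (h = 1*6 = 6)
K(h)² = 6² = 36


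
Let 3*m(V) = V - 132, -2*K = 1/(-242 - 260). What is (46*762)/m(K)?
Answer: -105576624/132527 ≈ -796.64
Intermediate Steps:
K = 1/1004 (K = -1/(2*(-242 - 260)) = -½/(-502) = -½*(-1/502) = 1/1004 ≈ 0.00099602)
m(V) = -44 + V/3 (m(V) = (V - 132)/3 = (-132 + V)/3 = -44 + V/3)
(46*762)/m(K) = (46*762)/(-44 + (⅓)*(1/1004)) = 35052/(-44 + 1/3012) = 35052/(-132527/3012) = 35052*(-3012/132527) = -105576624/132527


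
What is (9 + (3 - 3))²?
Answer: 81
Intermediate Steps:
(9 + (3 - 3))² = (9 + 0)² = 9² = 81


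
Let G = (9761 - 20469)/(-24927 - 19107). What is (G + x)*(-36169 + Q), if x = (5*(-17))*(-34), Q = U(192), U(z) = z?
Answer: -2289377830868/22017 ≈ -1.0398e+8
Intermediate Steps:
Q = 192
G = 5354/22017 (G = -10708/(-44034) = -10708*(-1/44034) = 5354/22017 ≈ 0.24318)
x = 2890 (x = -85*(-34) = 2890)
(G + x)*(-36169 + Q) = (5354/22017 + 2890)*(-36169 + 192) = (63634484/22017)*(-35977) = -2289377830868/22017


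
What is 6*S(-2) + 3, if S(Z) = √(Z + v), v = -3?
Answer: 3 + 6*I*√5 ≈ 3.0 + 13.416*I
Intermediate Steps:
S(Z) = √(-3 + Z) (S(Z) = √(Z - 3) = √(-3 + Z))
6*S(-2) + 3 = 6*√(-3 - 2) + 3 = 6*√(-5) + 3 = 6*(I*√5) + 3 = 6*I*√5 + 3 = 3 + 6*I*√5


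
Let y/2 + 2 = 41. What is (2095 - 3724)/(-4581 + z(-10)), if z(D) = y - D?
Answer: 1629/4493 ≈ 0.36256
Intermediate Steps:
y = 78 (y = -4 + 2*41 = -4 + 82 = 78)
z(D) = 78 - D
(2095 - 3724)/(-4581 + z(-10)) = (2095 - 3724)/(-4581 + (78 - 1*(-10))) = -1629/(-4581 + (78 + 10)) = -1629/(-4581 + 88) = -1629/(-4493) = -1629*(-1/4493) = 1629/4493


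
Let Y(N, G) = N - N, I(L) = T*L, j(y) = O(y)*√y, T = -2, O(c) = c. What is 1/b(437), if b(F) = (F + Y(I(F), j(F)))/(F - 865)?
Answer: -428/437 ≈ -0.97941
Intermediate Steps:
j(y) = y^(3/2) (j(y) = y*√y = y^(3/2))
I(L) = -2*L
Y(N, G) = 0
b(F) = F/(-865 + F) (b(F) = (F + 0)/(F - 865) = F/(-865 + F))
1/b(437) = 1/(437/(-865 + 437)) = 1/(437/(-428)) = 1/(437*(-1/428)) = 1/(-437/428) = -428/437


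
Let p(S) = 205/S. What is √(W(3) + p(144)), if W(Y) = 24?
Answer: √3661/12 ≈ 5.0422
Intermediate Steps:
√(W(3) + p(144)) = √(24 + 205/144) = √(3661/144) = √3661/12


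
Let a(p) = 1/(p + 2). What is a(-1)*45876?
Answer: 45876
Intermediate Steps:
a(p) = 1/(2 + p)
a(-1)*45876 = 45876/(2 - 1) = 45876/1 = 1*45876 = 45876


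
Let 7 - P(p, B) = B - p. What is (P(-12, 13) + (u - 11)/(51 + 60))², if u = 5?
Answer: 446224/1369 ≈ 325.95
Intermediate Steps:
P(p, B) = 7 + p - B (P(p, B) = 7 - (B - p) = 7 + (p - B) = 7 + p - B)
(P(-12, 13) + (u - 11)/(51 + 60))² = ((7 - 12 - 1*13) + (5 - 11)/(51 + 60))² = ((7 - 12 - 13) - 6/111)² = (-18 - 6*1/111)² = (-18 - 2/37)² = (-668/37)² = 446224/1369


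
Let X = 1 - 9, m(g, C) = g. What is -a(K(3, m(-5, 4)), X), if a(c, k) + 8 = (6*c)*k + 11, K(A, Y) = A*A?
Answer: 429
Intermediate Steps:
K(A, Y) = A²
X = -8
a(c, k) = 3 + 6*c*k (a(c, k) = -8 + ((6*c)*k + 11) = -8 + (6*c*k + 11) = -8 + (11 + 6*c*k) = 3 + 6*c*k)
-a(K(3, m(-5, 4)), X) = -(3 + 6*3²*(-8)) = -(3 + 6*9*(-8)) = -(3 - 432) = -1*(-429) = 429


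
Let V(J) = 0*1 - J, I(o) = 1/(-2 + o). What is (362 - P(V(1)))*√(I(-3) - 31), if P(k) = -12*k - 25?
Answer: 150*I*√195 ≈ 2094.6*I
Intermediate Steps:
V(J) = -J (V(J) = 0 - J = -J)
P(k) = -25 - 12*k
(362 - P(V(1)))*√(I(-3) - 31) = (362 - (-25 - (-12)))*√(1/(-2 - 3) - 31) = (362 - (-25 - 12*(-1)))*√(1/(-5) - 31) = (362 - (-25 + 12))*√(-⅕ - 31) = (362 - 1*(-13))*√(-156/5) = (362 + 13)*(2*I*√195/5) = 375*(2*I*√195/5) = 150*I*√195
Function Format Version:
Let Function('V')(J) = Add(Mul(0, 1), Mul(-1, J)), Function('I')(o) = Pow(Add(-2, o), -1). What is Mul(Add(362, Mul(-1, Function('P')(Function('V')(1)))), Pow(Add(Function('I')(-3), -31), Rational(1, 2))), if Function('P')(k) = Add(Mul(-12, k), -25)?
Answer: Mul(150, I, Pow(195, Rational(1, 2))) ≈ Mul(2094.6, I)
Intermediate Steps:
Function('V')(J) = Mul(-1, J) (Function('V')(J) = Add(0, Mul(-1, J)) = Mul(-1, J))
Function('P')(k) = Add(-25, Mul(-12, k))
Mul(Add(362, Mul(-1, Function('P')(Function('V')(1)))), Pow(Add(Function('I')(-3), -31), Rational(1, 2))) = Mul(Add(362, Mul(-1, Add(-25, Mul(-12, Mul(-1, 1))))), Pow(Add(Pow(Add(-2, -3), -1), -31), Rational(1, 2))) = Mul(Add(362, Mul(-1, Add(-25, Mul(-12, -1)))), Pow(Add(Pow(-5, -1), -31), Rational(1, 2))) = Mul(Add(362, Mul(-1, Add(-25, 12))), Pow(Add(Rational(-1, 5), -31), Rational(1, 2))) = Mul(Add(362, Mul(-1, -13)), Pow(Rational(-156, 5), Rational(1, 2))) = Mul(Add(362, 13), Mul(Rational(2, 5), I, Pow(195, Rational(1, 2)))) = Mul(375, Mul(Rational(2, 5), I, Pow(195, Rational(1, 2)))) = Mul(150, I, Pow(195, Rational(1, 2)))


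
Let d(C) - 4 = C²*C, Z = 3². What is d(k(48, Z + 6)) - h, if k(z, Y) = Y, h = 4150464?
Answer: -4147085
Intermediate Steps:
Z = 9
d(C) = 4 + C³ (d(C) = 4 + C²*C = 4 + C³)
d(k(48, Z + 6)) - h = (4 + (9 + 6)³) - 1*4150464 = (4 + 15³) - 4150464 = (4 + 3375) - 4150464 = 3379 - 4150464 = -4147085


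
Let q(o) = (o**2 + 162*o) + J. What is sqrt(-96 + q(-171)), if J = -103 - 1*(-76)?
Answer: 2*sqrt(354) ≈ 37.630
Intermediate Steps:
J = -27 (J = -103 + 76 = -27)
q(o) = -27 + o**2 + 162*o (q(o) = (o**2 + 162*o) - 27 = -27 + o**2 + 162*o)
sqrt(-96 + q(-171)) = sqrt(-96 + (-27 + (-171)**2 + 162*(-171))) = sqrt(-96 + (-27 + 29241 - 27702)) = sqrt(-96 + 1512) = sqrt(1416) = 2*sqrt(354)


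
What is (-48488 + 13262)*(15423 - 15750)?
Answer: 11518902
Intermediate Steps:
(-48488 + 13262)*(15423 - 15750) = -35226*(-327) = 11518902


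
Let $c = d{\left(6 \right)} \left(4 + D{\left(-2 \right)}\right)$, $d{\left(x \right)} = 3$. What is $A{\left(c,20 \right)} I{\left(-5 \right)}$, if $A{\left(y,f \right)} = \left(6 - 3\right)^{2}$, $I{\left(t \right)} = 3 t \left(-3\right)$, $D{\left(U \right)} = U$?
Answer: $405$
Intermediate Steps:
$c = 6$ ($c = 3 \left(4 - 2\right) = 3 \cdot 2 = 6$)
$I{\left(t \right)} = - 9 t$
$A{\left(y,f \right)} = 9$ ($A{\left(y,f \right)} = 3^{2} = 9$)
$A{\left(c,20 \right)} I{\left(-5 \right)} = 9 \left(\left(-9\right) \left(-5\right)\right) = 9 \cdot 45 = 405$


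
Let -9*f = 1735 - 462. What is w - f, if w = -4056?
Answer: -35231/9 ≈ -3914.6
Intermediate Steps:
f = -1273/9 (f = -(1735 - 462)/9 = -⅑*1273 = -1273/9 ≈ -141.44)
w - f = -4056 - 1*(-1273/9) = -4056 + 1273/9 = -35231/9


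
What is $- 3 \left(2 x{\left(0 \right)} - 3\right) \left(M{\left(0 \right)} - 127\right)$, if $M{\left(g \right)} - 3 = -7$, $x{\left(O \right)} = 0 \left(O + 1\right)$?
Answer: $-1179$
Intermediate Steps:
$x{\left(O \right)} = 0$ ($x{\left(O \right)} = 0 \left(1 + O\right) = 0$)
$M{\left(g \right)} = -4$ ($M{\left(g \right)} = 3 - 7 = -4$)
$- 3 \left(2 x{\left(0 \right)} - 3\right) \left(M{\left(0 \right)} - 127\right) = - 3 \left(2 \cdot 0 - 3\right) \left(-4 - 127\right) = - 3 \left(0 - 3\right) \left(-131\right) = \left(-3\right) \left(-3\right) \left(-131\right) = 9 \left(-131\right) = -1179$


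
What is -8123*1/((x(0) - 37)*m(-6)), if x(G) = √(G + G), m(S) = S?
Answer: -8123/222 ≈ -36.590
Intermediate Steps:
x(G) = √2*√G (x(G) = √(2*G) = √2*√G)
-8123*1/((x(0) - 37)*m(-6)) = -8123*(-1/(6*(√2*√0 - 37))) = -8123*(-1/(6*(√2*0 - 37))) = -8123*(-1/(6*(0 - 37))) = -8123/((-6*(-37))) = -8123/222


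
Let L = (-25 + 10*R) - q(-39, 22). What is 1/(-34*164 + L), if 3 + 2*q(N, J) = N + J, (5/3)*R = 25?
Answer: -1/5441 ≈ -0.00018379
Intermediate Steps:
R = 15 (R = (⅗)*25 = 15)
q(N, J) = -3/2 + J/2 + N/2 (q(N, J) = -3/2 + (N + J)/2 = -3/2 + (J + N)/2 = -3/2 + (J/2 + N/2) = -3/2 + J/2 + N/2)
L = 135 (L = (-25 + 10*15) - (-3/2 + (½)*22 + (½)*(-39)) = (-25 + 150) - (-3/2 + 11 - 39/2) = 125 - 1*(-10) = 125 + 10 = 135)
1/(-34*164 + L) = 1/(-34*164 + 135) = 1/(-5576 + 135) = 1/(-5441) = -1/5441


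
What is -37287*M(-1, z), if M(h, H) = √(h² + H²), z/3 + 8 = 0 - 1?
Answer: -37287*√730 ≈ -1.0074e+6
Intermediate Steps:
z = -27 (z = -24 + 3*(0 - 1) = -24 + 3*(-1) = -24 - 3 = -27)
M(h, H) = √(H² + h²)
-37287*M(-1, z) = -37287*√((-27)² + (-1)²) = -37287*√(729 + 1) = -37287*√730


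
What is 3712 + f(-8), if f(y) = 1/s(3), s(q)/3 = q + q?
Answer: 66817/18 ≈ 3712.1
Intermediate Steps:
s(q) = 6*q (s(q) = 3*(q + q) = 3*(2*q) = 6*q)
f(y) = 1/18 (f(y) = 1/(6*3) = 1/18)
3712 + f(-8) = 3712 + 1/18 = 66817/18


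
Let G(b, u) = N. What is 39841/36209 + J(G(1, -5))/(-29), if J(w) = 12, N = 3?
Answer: 720881/1050061 ≈ 0.68651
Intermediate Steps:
G(b, u) = 3
39841/36209 + J(G(1, -5))/(-29) = 39841/36209 + 12/(-29) = 39841*(1/36209) + 12*(-1/29) = 39841/36209 - 12/29 = 720881/1050061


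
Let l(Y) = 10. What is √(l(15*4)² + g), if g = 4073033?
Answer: √4073133 ≈ 2018.2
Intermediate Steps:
√(l(15*4)² + g) = √(10² + 4073033) = √(100 + 4073033) = √4073133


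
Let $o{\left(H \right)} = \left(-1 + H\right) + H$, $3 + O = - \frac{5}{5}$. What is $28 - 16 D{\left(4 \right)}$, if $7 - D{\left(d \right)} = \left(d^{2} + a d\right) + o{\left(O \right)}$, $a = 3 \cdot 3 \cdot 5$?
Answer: $2908$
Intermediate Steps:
$O = -4$ ($O = -3 - \frac{5}{5} = -3 - 1 = -4$)
$o{\left(H \right)} = -1 + 2 H$
$a = 45$ ($a = 9 \cdot 5 = 45$)
$D{\left(d \right)} = 16 - d^{2} - 45 d$ ($D{\left(d \right)} = 7 - \left(\left(d^{2} + 45 d\right) + \left(-1 + 2 \left(-4\right)\right)\right) = 7 - \left(\left(d^{2} + 45 d\right) - 9\right) = 7 - \left(-9 + d^{2} + 45 d\right) = 16 - d^{2} - 45 d$)
$28 - 16 D{\left(4 \right)} = 28 - 16 \left(16 - 4^{2} - 180\right) = 28 - 16 \left(16 - 16 - 180\right) = 28 - -2880 = 28 + 2880 = 2908$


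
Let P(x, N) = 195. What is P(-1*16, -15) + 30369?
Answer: 30564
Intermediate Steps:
P(-1*16, -15) + 30369 = 195 + 30369 = 30564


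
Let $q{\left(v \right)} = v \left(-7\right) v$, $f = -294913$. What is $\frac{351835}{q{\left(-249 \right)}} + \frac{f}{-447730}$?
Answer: $- \frac{29532778159}{194317954110} \approx -0.15198$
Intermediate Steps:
$q{\left(v \right)} = - 7 v^{2}$ ($q{\left(v \right)} = - 7 v v = - 7 v^{2}$)
$\frac{351835}{q{\left(-249 \right)}} + \frac{f}{-447730} = \frac{351835}{\left(-7\right) \left(-249\right)^{2}} - \frac{294913}{-447730} = \frac{351835}{\left(-7\right) 62001} - - \frac{294913}{447730} = \frac{351835}{-434007} + \frac{294913}{447730} = 351835 \left(- \frac{1}{434007}\right) + \frac{294913}{447730} = - \frac{351835}{434007} + \frac{294913}{447730} = - \frac{29532778159}{194317954110}$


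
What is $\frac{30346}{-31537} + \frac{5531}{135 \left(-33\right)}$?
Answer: $- \frac{28147507}{12772485} \approx -2.2038$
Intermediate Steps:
$\frac{30346}{-31537} + \frac{5531}{135 \left(-33\right)} = 30346 \left(- \frac{1}{31537}\right) + \frac{5531}{-4455} = - \frac{30346}{31537} + 5531 \left(- \frac{1}{4455}\right) = - \frac{30346}{31537} - \frac{5531}{4455} = - \frac{28147507}{12772485}$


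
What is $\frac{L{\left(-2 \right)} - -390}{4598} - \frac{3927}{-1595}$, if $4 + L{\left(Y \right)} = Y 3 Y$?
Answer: $\frac{849598}{333355} \approx 2.5486$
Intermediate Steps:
$L{\left(Y \right)} = -4 + 3 Y^{2}$ ($L{\left(Y \right)} = -4 + Y 3 Y = -4 + 3 Y Y = -4 + 3 Y^{2}$)
$\frac{L{\left(-2 \right)} - -390}{4598} - \frac{3927}{-1595} = \frac{\left(-4 + 3 \left(-2\right)^{2}\right) - -390}{4598} - \frac{3927}{-1595} = \left(\left(-4 + 3 \cdot 4\right) + 390\right) \frac{1}{4598} - - \frac{357}{145} = \left(\left(-4 + 12\right) + 390\right) \frac{1}{4598} + \frac{357}{145} = \left(8 + 390\right) \frac{1}{4598} + \frac{357}{145} = 398 \cdot \frac{1}{4598} + \frac{357}{145} = \frac{199}{2299} + \frac{357}{145} = \frac{849598}{333355}$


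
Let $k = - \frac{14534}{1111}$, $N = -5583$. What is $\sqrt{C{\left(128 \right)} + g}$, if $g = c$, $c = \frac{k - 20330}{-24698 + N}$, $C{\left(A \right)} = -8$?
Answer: $\frac{2 i \sqrt{2073505861533381}}{33642191} \approx 2.7071 i$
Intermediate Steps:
$k = - \frac{14534}{1111}$ ($k = \left(-14534\right) \frac{1}{1111} = - \frac{14534}{1111} \approx -13.082$)
$c = \frac{22601164}{33642191}$ ($c = \frac{- \frac{14534}{1111} - 20330}{-24698 - 5583} = - \frac{22601164}{1111 \left(-30281\right)} = \left(- \frac{22601164}{1111}\right) \left(- \frac{1}{30281}\right) = \frac{22601164}{33642191} \approx 0.67181$)
$g = \frac{22601164}{33642191} \approx 0.67181$
$\sqrt{C{\left(128 \right)} + g} = \sqrt{-8 + \frac{22601164}{33642191}} = \sqrt{- \frac{246536364}{33642191}} = \frac{2 i \sqrt{2073505861533381}}{33642191}$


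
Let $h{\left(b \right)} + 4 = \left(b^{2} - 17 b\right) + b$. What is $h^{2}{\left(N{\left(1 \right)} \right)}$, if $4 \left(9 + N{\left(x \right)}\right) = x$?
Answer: $\frac{11566801}{256} \approx 45183.0$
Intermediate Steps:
$N{\left(x \right)} = -9 + \frac{x}{4}$
$h{\left(b \right)} = -4 + b^{2} - 16 b$ ($h{\left(b \right)} = -4 + \left(\left(b^{2} - 17 b\right) + b\right) = -4 + \left(b^{2} - 16 b\right) = -4 + b^{2} - 16 b$)
$h^{2}{\left(N{\left(1 \right)} \right)} = \left(-4 + \left(-9 + \frac{1}{4} \cdot 1\right)^{2} - 16 \left(-9 + \frac{1}{4} \cdot 1\right)\right)^{2} = \left(-4 + \left(-9 + \frac{1}{4}\right)^{2} - 16 \left(-9 + \frac{1}{4}\right)\right)^{2} = \left(-4 + \left(- \frac{35}{4}\right)^{2} - -140\right)^{2} = \left(-4 + \frac{1225}{16} + 140\right)^{2} = \left(\frac{3401}{16}\right)^{2} = \frac{11566801}{256}$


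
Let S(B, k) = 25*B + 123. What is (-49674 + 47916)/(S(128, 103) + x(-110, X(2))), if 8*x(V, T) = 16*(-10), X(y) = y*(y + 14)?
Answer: -586/1101 ≈ -0.53224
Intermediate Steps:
S(B, k) = 123 + 25*B
X(y) = y*(14 + y)
x(V, T) = -20 (x(V, T) = (16*(-10))/8 = (1/8)*(-160) = -20)
(-49674 + 47916)/(S(128, 103) + x(-110, X(2))) = (-49674 + 47916)/((123 + 25*128) - 20) = -1758/((123 + 3200) - 20) = -1758/(3323 - 20) = -1758/3303 = -1758*1/3303 = -586/1101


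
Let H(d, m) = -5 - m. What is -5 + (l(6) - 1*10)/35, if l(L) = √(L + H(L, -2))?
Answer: -37/7 + √3/35 ≈ -5.2362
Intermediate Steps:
l(L) = √(-3 + L) (l(L) = √(L + (-5 - 1*(-2))) = √(L + (-5 + 2)) = √(L - 3) = √(-3 + L))
-5 + (l(6) - 1*10)/35 = -5 + (√(-3 + 6) - 1*10)/35 = -5 + (√3 - 10)/35 = -5 + (-10 + √3)/35 = -5 + (-2/7 + √3/35) = -37/7 + √3/35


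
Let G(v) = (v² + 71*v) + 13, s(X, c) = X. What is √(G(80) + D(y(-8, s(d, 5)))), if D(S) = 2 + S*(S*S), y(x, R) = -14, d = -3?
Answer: 3*√1039 ≈ 96.701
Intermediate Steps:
D(S) = 2 + S³ (D(S) = 2 + S*S² = 2 + S³)
G(v) = 13 + v² + 71*v
√(G(80) + D(y(-8, s(d, 5)))) = √((13 + 80² + 71*80) + (2 + (-14)³)) = √((13 + 6400 + 5680) + (2 - 2744)) = √(12093 - 2742) = √9351 = 3*√1039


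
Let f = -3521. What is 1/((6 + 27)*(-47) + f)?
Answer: -1/5072 ≈ -0.00019716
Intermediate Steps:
1/((6 + 27)*(-47) + f) = 1/((6 + 27)*(-47) - 3521) = 1/(33*(-47) - 3521) = 1/(-1551 - 3521) = 1/(-5072) = -1/5072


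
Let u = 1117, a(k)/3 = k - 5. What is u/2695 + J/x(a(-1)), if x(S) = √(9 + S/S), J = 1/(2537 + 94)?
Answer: 1117/2695 + √10/26310 ≈ 0.41459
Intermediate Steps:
a(k) = -15 + 3*k (a(k) = 3*(k - 5) = 3*(-5 + k) = -15 + 3*k)
J = 1/2631 ≈ 0.00038008
x(S) = √10 (x(S) = √(9 + 1) = √10)
u/2695 + J/x(a(-1)) = 1117/2695 + 1/(2631*(√10)) = 1117*(1/2695) + (√10/10)/2631 = 1117/2695 + √10/26310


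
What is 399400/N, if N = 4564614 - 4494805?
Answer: 399400/69809 ≈ 5.7213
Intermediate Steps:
N = 69809
399400/N = 399400/69809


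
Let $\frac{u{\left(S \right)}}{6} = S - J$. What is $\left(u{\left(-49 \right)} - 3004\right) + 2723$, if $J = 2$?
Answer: $-587$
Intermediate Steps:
$u{\left(S \right)} = -12 + 6 S$ ($u{\left(S \right)} = 6 \left(S - 2\right) = 6 \left(-2 + S\right) = -12 + 6 S$)
$\left(u{\left(-49 \right)} - 3004\right) + 2723 = \left(\left(-12 + 6 \left(-49\right)\right) - 3004\right) + 2723 = \left(\left(-12 - 294\right) - 3004\right) + 2723 = \left(-306 - 3004\right) + 2723 = -3310 + 2723 = -587$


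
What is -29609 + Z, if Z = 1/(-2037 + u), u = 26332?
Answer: -719350654/24295 ≈ -29609.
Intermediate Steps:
Z = 1/24295 (Z = 1/(-2037 + 26332) = 1/24295 ≈ 4.1161e-5)
-29609 + Z = -29609 + 1/24295 = -719350654/24295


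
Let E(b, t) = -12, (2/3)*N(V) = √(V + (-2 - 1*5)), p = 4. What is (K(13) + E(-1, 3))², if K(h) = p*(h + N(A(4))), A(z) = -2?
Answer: 1276 + 1440*I ≈ 1276.0 + 1440.0*I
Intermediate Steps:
N(V) = 3*√(-7 + V)/2 (N(V) = 3*√(V + (-2 - 1*5))/2 = 3*√(V + (-2 - 5))/2 = 3*√(V - 7)/2 = 3*√(-7 + V)/2)
K(h) = 4*h + 18*I (K(h) = 4*(h + 3*√(-7 - 2)/2) = 4*(h + 3*√(-9)/2) = 4*(h + 3*(3*I)/2) = 4*(h + 9*I/2) = 4*h + 18*I)
(K(13) + E(-1, 3))² = ((4*13 + 18*I) - 12)² = ((52 + 18*I) - 12)² = (40 + 18*I)²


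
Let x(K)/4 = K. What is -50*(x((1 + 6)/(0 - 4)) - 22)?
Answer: 1450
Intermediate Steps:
x(K) = 4*K
-50*(x((1 + 6)/(0 - 4)) - 22) = -50*(4*((1 + 6)/(0 - 4)) - 22) = -50*(4*(7/(-4)) - 22) = -50*(4*(7*(-1/4)) - 22) = -50*(4*(-7/4) - 22) = -50*(-7 - 22) = -50*(-29) = 1450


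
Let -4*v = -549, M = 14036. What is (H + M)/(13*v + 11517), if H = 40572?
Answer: 218432/53205 ≈ 4.1055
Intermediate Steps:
v = 549/4 (v = -¼*(-549) = 549/4 ≈ 137.25)
(H + M)/(13*v + 11517) = (40572 + 14036)/(13*(549/4) + 11517) = 54608/(7137/4 + 11517) = 54608/(53205/4) = 54608*(4/53205) = 218432/53205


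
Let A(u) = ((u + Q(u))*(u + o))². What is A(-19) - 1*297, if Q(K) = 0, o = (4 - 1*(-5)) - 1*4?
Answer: 70459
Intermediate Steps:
o = 5 (o = (4 + 5) - 4 = 9 - 4 = 5)
A(u) = u²*(5 + u)² (A(u) = ((u + 0)*(u + 5))² = (u*(5 + u))² = u²*(5 + u)²)
A(-19) - 1*297 = (-19)²*(5 - 19)² - 1*297 = 361*(-14)² - 297 = 361*196 - 297 = 70756 - 297 = 70459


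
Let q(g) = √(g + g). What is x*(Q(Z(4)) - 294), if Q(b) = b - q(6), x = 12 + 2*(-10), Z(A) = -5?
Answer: 2392 + 16*√3 ≈ 2419.7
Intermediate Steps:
q(g) = √2*√g (q(g) = √(2*g) = √2*√g)
x = -8 (x = 12 - 20 = -8)
Q(b) = b - 2*√3 (Q(b) = b - √2*√6 = b - 2*√3)
x*(Q(Z(4)) - 294) = -8*((-5 - 2*√3) - 294) = -8*(-299 - 2*√3) = 2392 + 16*√3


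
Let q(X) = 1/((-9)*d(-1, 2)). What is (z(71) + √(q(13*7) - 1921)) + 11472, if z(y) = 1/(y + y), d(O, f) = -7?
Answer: 1629025/142 + I*√847154/21 ≈ 11472.0 + 43.829*I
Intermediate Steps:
q(X) = 1/63 (q(X) = 1/(-9*(-7)) = -⅑*(-⅐) = 1/63)
z(y) = 1/(2*y)
(z(71) + √(q(13*7) - 1921)) + 11472 = ((½)/71 + √(1/63 - 1921)) + 11472 = ((½)*(1/71) + √(-121022/63)) + 11472 = (1/142 + I*√847154/21) + 11472 = 1629025/142 + I*√847154/21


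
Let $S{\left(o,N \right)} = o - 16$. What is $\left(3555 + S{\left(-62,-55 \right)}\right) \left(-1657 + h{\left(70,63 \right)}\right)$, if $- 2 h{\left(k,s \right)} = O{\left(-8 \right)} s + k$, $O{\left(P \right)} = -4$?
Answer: $-5444982$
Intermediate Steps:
$S{\left(o,N \right)} = -16 + o$
$h{\left(k,s \right)} = 2 s - \frac{k}{2}$ ($h{\left(k,s \right)} = - \frac{- 4 s + k}{2} = - \frac{k - 4 s}{2} = 2 s - \frac{k}{2}$)
$\left(3555 + S{\left(-62,-55 \right)}\right) \left(-1657 + h{\left(70,63 \right)}\right) = \left(3555 - 78\right) \left(-1657 + \left(2 \cdot 63 - 35\right)\right) = \left(3555 - 78\right) \left(-1657 + \left(126 - 35\right)\right) = 3477 \left(-1657 + 91\right) = 3477 \left(-1566\right) = -5444982$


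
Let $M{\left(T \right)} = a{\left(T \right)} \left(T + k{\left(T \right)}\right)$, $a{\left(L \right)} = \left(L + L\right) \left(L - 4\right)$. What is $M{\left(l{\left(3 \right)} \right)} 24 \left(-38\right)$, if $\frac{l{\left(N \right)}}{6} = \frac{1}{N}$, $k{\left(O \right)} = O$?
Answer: $29184$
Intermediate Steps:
$a{\left(L \right)} = 2 L \left(-4 + L\right)$
$l{\left(N \right)} = \frac{6}{N}$
$M{\left(T \right)} = 4 T^{2} \left(-4 + T\right)$ ($M{\left(T \right)} = 2 T \left(-4 + T\right) \left(T + T\right) = 2 T \left(-4 + T\right) 2 T = 4 T^{2} \left(-4 + T\right)$)
$M{\left(l{\left(3 \right)} \right)} 24 \left(-38\right) = 4 \left(\frac{6}{3}\right)^{2} \left(-4 + \frac{6}{3}\right) 24 \left(-38\right) = 4 \left(6 \cdot \frac{1}{3}\right)^{2} \left(-4 + 6 \cdot \frac{1}{3}\right) 24 \left(-38\right) = 4 \cdot 2^{2} \left(-4 + 2\right) 24 \left(-38\right) = 4 \cdot 4 \left(-2\right) 24 \left(-38\right) = \left(-32\right) 24 \left(-38\right) = \left(-768\right) \left(-38\right) = 29184$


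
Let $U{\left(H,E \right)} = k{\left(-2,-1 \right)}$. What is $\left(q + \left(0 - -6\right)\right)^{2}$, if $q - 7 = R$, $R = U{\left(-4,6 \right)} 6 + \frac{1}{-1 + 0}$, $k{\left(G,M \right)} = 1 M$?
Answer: $36$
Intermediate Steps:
$k{\left(G,M \right)} = M$
$U{\left(H,E \right)} = -1$
$R = -7$ ($R = \left(-1\right) 6 + \frac{1}{-1 + 0} = -6 + \frac{1}{-1} = -6 - 1 = -7$)
$q = 0$ ($q = 7 - 7 = 0$)
$\left(q + \left(0 - -6\right)\right)^{2} = \left(0 + \left(0 - -6\right)\right)^{2} = \left(0 + \left(0 + 6\right)\right)^{2} = \left(0 + 6\right)^{2} = 6^{2} = 36$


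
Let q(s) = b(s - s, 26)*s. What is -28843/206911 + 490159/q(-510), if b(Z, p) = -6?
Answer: 101331029269/633147660 ≈ 160.04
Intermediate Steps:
q(s) = -6*s
-28843/206911 + 490159/q(-510) = -28843/206911 + 490159/((-6*(-510))) = -28843*1/206911 + 490159/3060 = -28843/206911 + 490159*(1/3060) = -28843/206911 + 490159/3060 = 101331029269/633147660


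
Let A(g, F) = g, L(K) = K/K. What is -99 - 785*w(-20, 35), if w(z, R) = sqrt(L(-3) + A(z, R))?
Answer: -99 - 785*I*sqrt(19) ≈ -99.0 - 3421.7*I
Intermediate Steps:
L(K) = 1
w(z, R) = sqrt(1 + z)
-99 - 785*w(-20, 35) = -99 - 785*sqrt(1 - 20) = -99 - 785*I*sqrt(19)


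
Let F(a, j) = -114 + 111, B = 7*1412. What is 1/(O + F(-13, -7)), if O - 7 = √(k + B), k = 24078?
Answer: -2/16973 + √33962/33946 ≈ 0.0053110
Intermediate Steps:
B = 9884
F(a, j) = -3
O = 7 + √33962 (O = 7 + √(24078 + 9884) = 7 + √33962 ≈ 191.29)
1/(O + F(-13, -7)) = 1/((7 + √33962) - 3) = 1/(4 + √33962)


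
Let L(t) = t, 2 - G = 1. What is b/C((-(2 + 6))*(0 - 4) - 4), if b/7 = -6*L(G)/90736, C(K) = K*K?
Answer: -3/5081216 ≈ -5.9041e-7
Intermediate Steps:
G = 1 (G = 2 - 1*1 = 2 - 1 = 1)
C(K) = K²
b = -21/45368 (b = 7*(-6*1/90736) = 7*(-3/45368) = -21/45368 ≈ -0.00046288)
b/C((-(2 + 6))*(0 - 4) - 4) = -21/(45368*((-(2 + 6))*(0 - 4) - 4)²) = -21/(45368*(-1*8*(-4) - 4)²) = -21/(45368*(-8*(-4) - 4)²) = -21/(45368*(32 - 4)²) = -21/(45368*(28²)) = -21/45368/784 = -21/45368*1/784 = -3/5081216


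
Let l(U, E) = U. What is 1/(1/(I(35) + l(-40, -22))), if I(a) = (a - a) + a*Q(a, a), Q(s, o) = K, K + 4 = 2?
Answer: -110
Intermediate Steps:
K = -2 (K = -4 + 2 = -2)
Q(s, o) = -2
I(a) = -2*a (I(a) = (a - a) + a*(-2) = 0 - 2*a = -2*a)
1/(1/(I(35) + l(-40, -22))) = 1/(1/(-2*35 - 40)) = 1/(1/(-70 - 40)) = 1/(1/(-110)) = 1/(-1/110) = -110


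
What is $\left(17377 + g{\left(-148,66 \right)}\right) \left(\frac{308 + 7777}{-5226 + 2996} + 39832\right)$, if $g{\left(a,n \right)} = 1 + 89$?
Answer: $\frac{310274268485}{446} \approx 6.9568 \cdot 10^{8}$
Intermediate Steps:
$g{\left(a,n \right)} = 90$
$\left(17377 + g{\left(-148,66 \right)}\right) \left(\frac{308 + 7777}{-5226 + 2996} + 39832\right) = \left(17377 + 90\right) \left(\frac{308 + 7777}{-5226 + 2996} + 39832\right) = 17467 \left(\frac{8085}{-2230} + 39832\right) = 17467 \left(8085 \left(- \frac{1}{2230}\right) + 39832\right) = 17467 \left(- \frac{1617}{446} + 39832\right) = 17467 \cdot \frac{17763455}{446} = \frac{310274268485}{446}$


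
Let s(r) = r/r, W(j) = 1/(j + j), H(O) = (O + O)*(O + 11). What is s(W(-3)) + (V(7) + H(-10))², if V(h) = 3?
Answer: 290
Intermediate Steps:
H(O) = 2*O*(11 + O) (H(O) = (2*O)*(11 + O) = 2*O*(11 + O))
W(j) = 1/(2*j)
s(r) = 1
s(W(-3)) + (V(7) + H(-10))² = 1 + (3 + 2*(-10)*(11 - 10))² = 1 + (3 + 2*(-10)*1)² = 1 + (3 - 20)² = 1 + (-17)² = 1 + 289 = 290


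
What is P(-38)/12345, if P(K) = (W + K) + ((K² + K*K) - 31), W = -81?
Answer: 2738/12345 ≈ 0.22179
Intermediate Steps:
P(K) = -112 + K + 2*K² (P(K) = (-81 + K) + ((K² + K*K) - 31) = (-81 + K) + ((K² + K²) - 31) = (-81 + K) + (2*K² - 31) = (-81 + K) + (-31 + 2*K²) = -112 + K + 2*K²)
P(-38)/12345 = (-112 - 38 + 2*(-38)²)/12345 = (-112 - 38 + 2*1444)*(1/12345) = (-112 - 38 + 2888)*(1/12345) = 2738*(1/12345) = 2738/12345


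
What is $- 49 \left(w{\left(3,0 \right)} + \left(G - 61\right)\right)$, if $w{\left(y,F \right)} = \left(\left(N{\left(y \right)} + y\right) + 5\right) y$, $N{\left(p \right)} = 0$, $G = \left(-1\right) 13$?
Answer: $2450$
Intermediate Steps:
$G = -13$
$w{\left(y,F \right)} = y \left(5 + y\right)$ ($w{\left(y,F \right)} = \left(\left(0 + y\right) + 5\right) y = \left(y + 5\right) y = \left(5 + y\right) y = y \left(5 + y\right)$)
$- 49 \left(w{\left(3,0 \right)} + \left(G - 61\right)\right) = - 49 \left(3 \left(5 + 3\right) - 74\right) = - 49 \left(3 \cdot 8 - 74\right) = - 49 \left(24 - 74\right) = \left(-49\right) \left(-50\right) = 2450$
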